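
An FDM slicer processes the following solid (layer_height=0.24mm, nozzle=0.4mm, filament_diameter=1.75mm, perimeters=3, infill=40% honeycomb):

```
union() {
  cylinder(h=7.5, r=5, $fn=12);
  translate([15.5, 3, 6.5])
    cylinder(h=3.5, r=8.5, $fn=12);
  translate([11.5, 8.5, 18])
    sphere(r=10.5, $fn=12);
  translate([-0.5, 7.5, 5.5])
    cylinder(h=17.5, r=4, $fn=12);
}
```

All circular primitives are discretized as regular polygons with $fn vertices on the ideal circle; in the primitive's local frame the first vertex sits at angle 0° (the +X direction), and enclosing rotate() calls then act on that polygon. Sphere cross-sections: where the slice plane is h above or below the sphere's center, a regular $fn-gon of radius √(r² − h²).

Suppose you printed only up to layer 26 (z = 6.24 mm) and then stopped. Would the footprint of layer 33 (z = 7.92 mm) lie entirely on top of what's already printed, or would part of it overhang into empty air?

Compare the two slices. At z = 6.24: the r=5 cylinder gives a regular 12-gon of circumradius 5 (constant along its height) (area = (12/2)·5.000²·sin(360°/12) = 75.00 mm²); the cylinder at (15.5, 3) is absent (z outside [6.5, 10]); the sphere at (11.5, 8.5) does not reach this height (|z−center|=11.760 > r=10.5); the r=4 cylinder at (-0.5, 7.5) contributes a regular 12-gon of circumradius 4 (area = (12/2)·4.000²·sin(360°/12) = 48.00 mm²); Merging all regions: the regions partially overlap — summed areas 123.00 mm² minus the doubly-counted overlap 3.94 mm² gives 119.06 mm² — area = 119.06 mm². At z = 7.92: the cylinder is not intersected at this z (z outside [0, 7.5]); the r=8.5 cylinder at (15.5, 3) contributes a regular 12-gon of circumradius 8.5 (area = (12/2)·8.500²·sin(360°/12) = 216.75 mm²); the r=10.5 sphere at (11.5, 8.5) contributes a regular 12-gon of circumradius √(10.5²−10.08²) = 2.940 (area = (12/2)·2.940²·sin(360°/12) = 25.93 mm²); the r=4 cylinder at (-0.5, 7.5) contributes a regular 12-gon of circumradius 4 (area = (12/2)·4.000²·sin(360°/12) = 48.00 mm²); Combining (union): the regions partially overlap — summed areas 290.68 mm² minus the doubly-counted overlap 20.45 mm² gives 270.23 mm² — area = 270.23 mm². Checking containment: at z = 7.92 the cross-section extends beyond the z = 6.24 cross-section by about 222.23 mm².

part overhangs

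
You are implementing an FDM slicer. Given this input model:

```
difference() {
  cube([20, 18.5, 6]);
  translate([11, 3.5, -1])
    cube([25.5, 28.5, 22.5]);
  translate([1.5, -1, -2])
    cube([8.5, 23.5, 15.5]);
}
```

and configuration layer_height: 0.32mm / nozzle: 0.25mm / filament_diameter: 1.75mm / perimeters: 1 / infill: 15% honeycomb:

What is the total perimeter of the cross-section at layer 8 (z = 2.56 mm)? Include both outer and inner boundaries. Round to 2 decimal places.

At z = 2.56 mm: the 20×18.5 cube contributes its full rectangle (perimeter 77.00 mm); the 25.5×28.5 cube at (11, 3.5) contributes its full rectangle (perimeter 108.00 mm); the cube at (1.5, -1) is present — its section is the full 8.5×23.5 rectangle (perimeter 64.00 mm); After the difference (first − rest): starting from the 20×18.5 cube, the 25.5×28.5 cube at (11, 3.5) partially overlaps it — only the 135.00 mm² overlap (of its 726.75 mm²) is removed, clipping the outline; the 8.5×23.5 cube at (1.5, -1) partially overlaps it — only the 157.25 mm² overlap (of its 199.75 mm²) is removed, clipping the outline — boundary = 97.00 mm. Overall, the cross-section has 2 separate islands. Total boundary length (outer) = 97.00 mm.

97.00 mm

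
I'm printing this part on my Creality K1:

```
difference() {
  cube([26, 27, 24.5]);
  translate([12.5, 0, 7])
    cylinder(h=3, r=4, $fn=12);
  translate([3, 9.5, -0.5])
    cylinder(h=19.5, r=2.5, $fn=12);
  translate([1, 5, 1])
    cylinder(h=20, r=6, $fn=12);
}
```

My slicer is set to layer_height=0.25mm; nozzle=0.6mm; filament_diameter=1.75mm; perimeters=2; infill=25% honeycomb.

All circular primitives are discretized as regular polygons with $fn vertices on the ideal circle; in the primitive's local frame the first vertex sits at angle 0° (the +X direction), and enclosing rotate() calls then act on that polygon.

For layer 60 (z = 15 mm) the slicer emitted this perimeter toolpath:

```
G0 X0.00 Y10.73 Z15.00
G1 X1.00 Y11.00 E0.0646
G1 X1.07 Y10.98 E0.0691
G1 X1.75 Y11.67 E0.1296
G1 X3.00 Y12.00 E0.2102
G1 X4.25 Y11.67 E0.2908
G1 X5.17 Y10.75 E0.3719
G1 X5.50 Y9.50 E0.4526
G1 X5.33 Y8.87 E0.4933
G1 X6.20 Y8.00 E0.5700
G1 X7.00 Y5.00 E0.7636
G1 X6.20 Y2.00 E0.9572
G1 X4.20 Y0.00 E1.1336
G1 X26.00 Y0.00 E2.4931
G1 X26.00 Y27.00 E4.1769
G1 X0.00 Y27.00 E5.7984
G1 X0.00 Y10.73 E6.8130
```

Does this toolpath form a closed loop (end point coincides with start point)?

yes

Start point (G0): (0.00, 10.73). End point (last G1): the path returns to the start — closed.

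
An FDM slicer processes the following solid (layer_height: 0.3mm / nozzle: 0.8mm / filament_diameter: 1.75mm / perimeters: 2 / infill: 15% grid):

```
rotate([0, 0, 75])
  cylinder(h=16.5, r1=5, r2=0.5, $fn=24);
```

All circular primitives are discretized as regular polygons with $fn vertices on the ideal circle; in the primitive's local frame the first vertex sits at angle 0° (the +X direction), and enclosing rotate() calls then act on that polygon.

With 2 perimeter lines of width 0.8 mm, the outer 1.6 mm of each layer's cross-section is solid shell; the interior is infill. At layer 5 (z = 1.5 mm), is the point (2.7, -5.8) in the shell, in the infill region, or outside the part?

outside

At z = 1.5 mm: the cone (r1=5→r2=0.5) has section circumradius 4.591 here — a regular 24-gon; (rotated 75° about Z; rotation is an isometry so areas/perimeters/island counts are preserved). Overall, the cross-section is a single solid region. Undo the 75° rotation: the query point maps to (-4.904, -4.109) in the un-rotated model frame. The nearest boundary edge runs (-3.98, -2.30)→(-3.25, -3.25); distance from the point to it = 1.84 mm. The point is not inside any of the regions above, so it lies outside the cross-section (1.84 mm from the nearest boundary).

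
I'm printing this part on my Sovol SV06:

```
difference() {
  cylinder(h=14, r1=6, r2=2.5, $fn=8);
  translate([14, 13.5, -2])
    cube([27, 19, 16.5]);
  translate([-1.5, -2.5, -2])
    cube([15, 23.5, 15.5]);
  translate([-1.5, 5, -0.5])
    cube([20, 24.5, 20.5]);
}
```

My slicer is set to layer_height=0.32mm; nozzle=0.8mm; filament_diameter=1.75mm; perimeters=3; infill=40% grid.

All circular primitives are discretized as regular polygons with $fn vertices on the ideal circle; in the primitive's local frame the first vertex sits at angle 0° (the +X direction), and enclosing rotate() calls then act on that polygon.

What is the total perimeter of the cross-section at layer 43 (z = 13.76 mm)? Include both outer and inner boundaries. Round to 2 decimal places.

At z = 13.76 mm: the cone (r1=6→r2=2.5) has section circumradius 2.560 here — a regular 8-gon (perimeter = 2·8·2.560·sin(180°/8) = 15.67 mm); the cube at (14, 13.5) is present — its section is the full 27×19 rectangle (perimeter 92.00 mm); the cube at (-1.5, -2.5) is absent (z outside [-2, 13.5]); the cube at (-1.5, 5) (footprint 20×24.5) is included at this height (perimeter 89.00 mm); After the difference (first − rest): starting from the cone, the 27×19 cube at (14, 13.5) misses the remaining region (no effect); the 20×24.5 cube at (-1.5, 5) misses the remaining region (no effect) — boundary = 15.67 mm. Overall, the cross-section is a single solid region. Total boundary length (outer) = 15.67 mm.

15.67 mm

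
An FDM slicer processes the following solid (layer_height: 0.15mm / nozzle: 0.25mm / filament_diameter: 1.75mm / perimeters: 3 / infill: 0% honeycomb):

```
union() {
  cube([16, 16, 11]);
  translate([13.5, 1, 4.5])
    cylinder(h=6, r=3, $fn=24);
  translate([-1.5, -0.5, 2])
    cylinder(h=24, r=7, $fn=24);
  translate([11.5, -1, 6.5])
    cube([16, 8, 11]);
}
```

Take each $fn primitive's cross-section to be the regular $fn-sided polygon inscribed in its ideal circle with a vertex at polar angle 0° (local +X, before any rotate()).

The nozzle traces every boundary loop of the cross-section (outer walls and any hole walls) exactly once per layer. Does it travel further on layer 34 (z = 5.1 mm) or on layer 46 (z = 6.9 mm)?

layer 46 (z = 6.9 mm)

Layer 34 (z = 5.1): the cube is present — its section is the full 16×16 rectangle (perimeter 64.00 mm); the r=3 cylinder at (13.5, 1) gives a regular 24-gon of circumradius 3 (constant along its height) (perimeter = 2·24·3.000·sin(180°/24) = 18.80 mm); the cylinder at (-1.5, -0.5): section is a regular 24-gon, circumradius r=7 (perimeter = 2·24·7.000·sin(180°/24) = 43.86 mm); the cube at (11.5, -1) is absent (z outside [6.5, 17.5]); Taking the union: the regions partially overlap (shared area 43.83 mm²), so the edge portions inside another operand are dropped and the merged outline is re-measured after clipping — boundary = 89.34 mm. So its perimeter = 89.34 mm. Layer 46 (z = 6.9): the cube (footprint 16×16) is included at this height (perimeter 64.00 mm); the r=3 cylinder at (13.5, 1) gives a regular 24-gon of circumradius 3 (constant along its height) (perimeter = 2·24·3.000·sin(180°/24) = 18.80 mm); the r=7 cylinder at (-1.5, -0.5) gives a regular 24-gon of circumradius 7 (constant along its height) (perimeter = 2·24·7.000·sin(180°/24) = 43.86 mm); the cube at (11.5, -1) is present — its section is the full 16×8 rectangle (perimeter 48.00 mm); Combining (union): the regions partially overlap (shared area 80.85 mm²), so the edge portions inside another operand are dropped and the merged outline is re-measured after clipping — boundary = 112.33 mm. So its perimeter = 112.33 mm. Layer 46 is larger (112.33 vs 89.34 mm).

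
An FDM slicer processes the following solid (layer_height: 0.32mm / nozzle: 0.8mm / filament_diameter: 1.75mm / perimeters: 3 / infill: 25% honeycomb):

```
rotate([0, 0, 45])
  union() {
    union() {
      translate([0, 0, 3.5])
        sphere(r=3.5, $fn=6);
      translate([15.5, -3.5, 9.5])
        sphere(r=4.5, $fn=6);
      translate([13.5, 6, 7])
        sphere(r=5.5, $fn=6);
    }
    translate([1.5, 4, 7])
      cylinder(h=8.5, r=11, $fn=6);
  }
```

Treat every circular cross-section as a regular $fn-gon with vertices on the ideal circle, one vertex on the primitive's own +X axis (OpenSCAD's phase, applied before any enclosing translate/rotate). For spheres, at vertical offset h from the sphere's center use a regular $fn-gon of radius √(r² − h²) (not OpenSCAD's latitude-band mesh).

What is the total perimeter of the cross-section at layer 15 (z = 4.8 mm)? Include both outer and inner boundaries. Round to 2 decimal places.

49.74 mm

At z = 4.8 mm: the r=3.5 sphere slices to a regular 6-gon of circumradius 3.250 (√(r²−h²) with h=1.3 from center) (perimeter = 2·6·3.250·sin(180°/6) = 19.50 mm); the sphere at (15.5, -3.5) is not intersected at this z (|z−center|=4.700 > r=4.5); the sphere at (13.5, 6): section is a regular 6-gon, circumradius = √(r²−h²) = √(5.5²−2.2²) = 5.041 (perimeter = 2·6·5.041·sin(180°/6) = 30.24 mm); Merging all regions: the 2 present regions are separate (no shared area or edge), so areas and boundary lengths simply add and each stays a separate island — boundary = 49.74 mm; the cylinder at (1.5, 4) does not reach this height (z outside [7, 15.5]); Merging all regions: only that combined region is present, so the union is just that shape — boundary = 49.74 mm; (rotated 45° about Z; rotation is an isometry so areas/perimeters/island counts are preserved). Overall, the cross-section has 2 separate islands. Total boundary length (outer) = 49.74 mm.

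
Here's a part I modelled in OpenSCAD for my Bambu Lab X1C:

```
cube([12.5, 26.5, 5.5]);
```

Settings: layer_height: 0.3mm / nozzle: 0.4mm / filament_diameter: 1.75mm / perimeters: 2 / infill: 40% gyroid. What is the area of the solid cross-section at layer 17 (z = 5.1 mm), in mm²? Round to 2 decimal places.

331.25 mm²

At z = 5.1 mm: the cube (footprint 12.5×26.5) is included at this height (area 331.25 mm²). Overall, the cross-section is a single solid region. Net area = 331.25 mm².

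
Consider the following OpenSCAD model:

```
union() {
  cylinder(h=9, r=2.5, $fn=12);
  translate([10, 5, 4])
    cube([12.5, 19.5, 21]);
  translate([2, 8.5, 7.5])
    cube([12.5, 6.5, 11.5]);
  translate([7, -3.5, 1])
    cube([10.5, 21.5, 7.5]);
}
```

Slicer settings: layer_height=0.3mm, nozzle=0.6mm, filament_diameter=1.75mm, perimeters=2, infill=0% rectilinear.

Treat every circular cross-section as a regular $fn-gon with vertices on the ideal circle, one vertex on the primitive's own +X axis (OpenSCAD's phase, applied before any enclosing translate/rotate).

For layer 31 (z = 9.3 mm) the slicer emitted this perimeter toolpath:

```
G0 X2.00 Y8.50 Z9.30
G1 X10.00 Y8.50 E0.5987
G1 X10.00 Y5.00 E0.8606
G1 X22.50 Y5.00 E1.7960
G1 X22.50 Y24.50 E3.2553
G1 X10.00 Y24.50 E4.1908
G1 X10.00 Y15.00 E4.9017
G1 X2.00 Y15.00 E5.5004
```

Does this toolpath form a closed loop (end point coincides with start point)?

no

Start point (G0): (2.00, 8.50). End point (last G1): the path does not return to the start — open.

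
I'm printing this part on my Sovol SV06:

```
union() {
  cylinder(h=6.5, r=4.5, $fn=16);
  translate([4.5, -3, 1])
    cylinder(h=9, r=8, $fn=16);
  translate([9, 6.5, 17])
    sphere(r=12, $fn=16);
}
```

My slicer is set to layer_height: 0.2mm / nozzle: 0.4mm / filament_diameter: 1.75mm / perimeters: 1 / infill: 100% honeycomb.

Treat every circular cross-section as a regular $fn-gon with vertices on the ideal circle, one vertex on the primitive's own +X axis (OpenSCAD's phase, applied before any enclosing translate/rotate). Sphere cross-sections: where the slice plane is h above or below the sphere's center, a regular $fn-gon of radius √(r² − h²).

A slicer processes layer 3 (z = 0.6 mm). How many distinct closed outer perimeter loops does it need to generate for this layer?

1

At z = 0.6 mm: the r=4.5 cylinder contributes a regular 16-gon of circumradius 4.5; the cylinder at (4.5, -3) is not intersected at this z (z outside [1, 10]); the sphere at (9, 6.5) is not intersected at this z (|z−center|=16.400 > r=12); Combining (union): only the r=4.5 cylinder is present, so the union is just that shape — 1 connected region. The result has 1 disconnected region.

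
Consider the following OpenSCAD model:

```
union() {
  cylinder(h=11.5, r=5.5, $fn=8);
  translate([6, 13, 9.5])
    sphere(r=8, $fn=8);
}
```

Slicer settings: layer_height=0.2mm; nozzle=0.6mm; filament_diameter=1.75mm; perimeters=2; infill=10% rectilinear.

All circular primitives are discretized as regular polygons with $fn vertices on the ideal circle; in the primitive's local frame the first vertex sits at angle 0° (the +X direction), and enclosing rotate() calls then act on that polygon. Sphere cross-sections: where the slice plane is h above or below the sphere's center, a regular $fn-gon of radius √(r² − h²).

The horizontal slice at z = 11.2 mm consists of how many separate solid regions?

2

At z = 11.2 mm: the cylinder: section is a regular 8-gon, circumradius r=5.5; the sphere at (6, 13): section is a regular 8-gon, circumradius = √(r²−h²) = √(8²−1.7²) = 7.817; Merging all regions: the 2 present regions are separate (no shared area or edge), so areas and boundary lengths simply add and each stays a separate island — 2 connected regions. The result has 2 disconnected regions.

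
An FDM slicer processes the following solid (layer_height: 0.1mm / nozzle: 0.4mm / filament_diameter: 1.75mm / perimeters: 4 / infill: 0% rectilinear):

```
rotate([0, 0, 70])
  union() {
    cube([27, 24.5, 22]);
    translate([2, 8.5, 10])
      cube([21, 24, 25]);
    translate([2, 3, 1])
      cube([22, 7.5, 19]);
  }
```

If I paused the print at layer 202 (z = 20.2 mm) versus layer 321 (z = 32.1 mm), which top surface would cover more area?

layer 202 (z = 20.2 mm)

Layer 202 (z = 20.2): the 27×24.5 cube contributes its full rectangle (area 661.50 mm²); the 21×24 cube at (2, 8.5) contributes its full rectangle (area 504.00 mm²); the cube at (2, 3) is absent (z outside [1, 20]); Merging all regions: the regions partially overlap — summed areas 1165.50 mm² minus the doubly-counted overlap 336.00 mm² gives 829.50 mm² — area = 829.50 mm²; (whole slice rotated 70° about Z — lengths, areas and connectivity unchanged). So its area = 829.50 mm². Layer 321 (z = 32.1): the cube does not reach this height (z outside [0, 22]); the cube at (2, 8.5) (footprint 21×24) is included at this height (area 504.00 mm²); the cube at (2, 3) is not intersected at this z (z outside [1, 20]); Combining (union): only the 21×24 cube at (2, 8.5) is present, so the union is just that shape — area = 504.00 mm²; (whole slice rotated 70° about Z — lengths, areas and connectivity unchanged). So its area = 504.00 mm². Layer 202 is larger (829.50 vs 504.00 mm²).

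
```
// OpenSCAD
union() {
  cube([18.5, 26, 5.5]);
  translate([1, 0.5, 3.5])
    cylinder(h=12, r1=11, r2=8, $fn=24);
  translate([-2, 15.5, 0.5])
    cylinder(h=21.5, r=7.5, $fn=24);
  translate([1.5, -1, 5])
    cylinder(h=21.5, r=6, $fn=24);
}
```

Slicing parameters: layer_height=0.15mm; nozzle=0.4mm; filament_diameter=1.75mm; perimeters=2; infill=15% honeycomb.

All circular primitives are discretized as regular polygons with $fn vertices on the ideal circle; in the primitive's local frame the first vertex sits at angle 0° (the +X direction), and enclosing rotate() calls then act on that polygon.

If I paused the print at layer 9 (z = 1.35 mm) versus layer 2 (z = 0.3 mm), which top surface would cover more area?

Layer 9 (z = 1.35): the cube (footprint 18.5×26) is included at this height (area 481.00 mm²); the cone at (1, 0.5) is not intersected at this z (z outside [3.5, 15.5]); the r=7.5 cylinder at (-2, 15.5) contributes a regular 24-gon of circumradius 7.5 (area = (24/2)·7.500²·sin(360°/24) = 174.70 mm²); the cylinder at (1.5, -1) is not intersected at this z (z outside [5, 26.5]); Taking the union: the regions partially overlap — summed areas 655.70 mm² minus the doubly-counted overlap 57.88 mm² gives 597.82 mm² — area = 597.82 mm². So its area = 597.82 mm². Layer 2 (z = 0.3): the 18.5×26 cube contributes its full rectangle (area 481.00 mm²); the cone at (1, 0.5) does not reach this height (z outside [3.5, 15.5]); the cylinder at (-2, 15.5) is not intersected at this z (z outside [0.5, 22]); the cylinder at (1.5, -1) is absent (z outside [5, 26.5]); Taking the union: only the 18.5×26 cube is present, so the union is just that shape — area = 481.00 mm². So its area = 481.00 mm². Layer 9 is larger (597.82 vs 481.00 mm²).

layer 9 (z = 1.35 mm)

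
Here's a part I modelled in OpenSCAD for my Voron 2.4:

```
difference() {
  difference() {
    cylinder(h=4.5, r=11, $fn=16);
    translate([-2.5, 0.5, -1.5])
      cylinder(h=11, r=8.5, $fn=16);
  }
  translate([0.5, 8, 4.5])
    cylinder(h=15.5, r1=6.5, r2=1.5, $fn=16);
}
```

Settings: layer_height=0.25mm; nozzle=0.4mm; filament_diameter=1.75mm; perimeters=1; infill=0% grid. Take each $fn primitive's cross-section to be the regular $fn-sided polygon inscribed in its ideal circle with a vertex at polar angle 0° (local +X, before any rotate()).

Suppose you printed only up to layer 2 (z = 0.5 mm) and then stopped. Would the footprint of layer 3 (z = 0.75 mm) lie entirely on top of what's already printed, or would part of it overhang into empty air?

entirely on top

Compare the two slices. At z = 0.5: the r=11 cylinder gives a regular 16-gon of circumradius 11 (constant along its height) (area = (16/2)·11.000²·sin(360°/16) = 370.44 mm²); the r=8.5 cylinder at (-2.5, 0.5) gives a regular 16-gon of circumradius 8.5 (constant along its height) (area = (16/2)·8.500²·sin(360°/16) = 221.19 mm²); Taking the first minus the rest: starting from the r=11 cylinder (370.44 mm²), the r=8.5 cylinder at (-2.5, 0.5) partially overlaps it — only the 220.84 mm² overlap (of its 221.19 mm²) is removed, clipping the outline — area = 149.59 mm²; the cone at (0.5, 8) does not reach this height (z outside [4.5, 20]); Taking the first minus the rest: none of the subtracted shapes is present at this height, so the result so far is unchanged — area = 149.59 mm². At z = 0.75: the cylinder: section is a regular 16-gon, circumradius r=11 (area = (16/2)·11.000²·sin(360°/16) = 370.44 mm²); the r=8.5 cylinder at (-2.5, 0.5) gives a regular 16-gon of circumradius 8.5 (constant along its height) (area = (16/2)·8.500²·sin(360°/16) = 221.19 mm²); Taking the first minus the rest: starting from the r=11 cylinder (370.44 mm²), the r=8.5 cylinder at (-2.5, 0.5) partially overlaps it — only the 220.84 mm² overlap (of its 221.19 mm²) is removed, clipping the outline — area = 149.59 mm²; the cone at (0.5, 8) does not reach this height (z outside [4.5, 20]); Taking the first minus the rest: none of the subtracted shapes is present at this height, so that combined region is unchanged — area = 149.59 mm². Checking containment: the cross-section at z = 0.75 is a subset of the cross-section at z = 0.5.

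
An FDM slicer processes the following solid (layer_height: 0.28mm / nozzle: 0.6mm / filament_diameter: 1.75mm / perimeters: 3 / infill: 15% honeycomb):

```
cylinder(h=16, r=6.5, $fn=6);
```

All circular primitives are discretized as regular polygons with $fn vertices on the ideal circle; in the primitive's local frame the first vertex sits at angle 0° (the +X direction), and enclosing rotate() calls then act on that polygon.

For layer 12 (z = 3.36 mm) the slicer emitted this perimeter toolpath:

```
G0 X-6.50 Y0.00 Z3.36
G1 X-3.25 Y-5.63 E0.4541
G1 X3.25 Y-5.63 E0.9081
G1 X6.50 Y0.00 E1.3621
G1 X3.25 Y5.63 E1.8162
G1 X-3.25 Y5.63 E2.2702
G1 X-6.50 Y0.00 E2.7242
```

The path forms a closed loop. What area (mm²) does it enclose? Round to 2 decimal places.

Apply the shoelace formula to the sequence of (X, Y) vertices; enclosed area = 109.78 mm².

109.78 mm²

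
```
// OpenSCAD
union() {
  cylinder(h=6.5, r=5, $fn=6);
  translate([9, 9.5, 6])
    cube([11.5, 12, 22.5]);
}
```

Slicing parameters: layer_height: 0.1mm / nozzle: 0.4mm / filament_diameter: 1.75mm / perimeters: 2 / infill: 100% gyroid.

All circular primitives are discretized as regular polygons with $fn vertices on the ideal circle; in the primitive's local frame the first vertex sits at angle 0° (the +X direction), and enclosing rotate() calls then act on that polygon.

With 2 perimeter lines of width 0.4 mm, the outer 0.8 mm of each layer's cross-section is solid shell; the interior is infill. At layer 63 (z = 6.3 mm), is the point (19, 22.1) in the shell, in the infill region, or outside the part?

outside

At z = 6.3 mm: the r=5 cylinder contributes a regular 6-gon of circumradius 5; the cube at (9, 9.5) (footprint 11.5×12) is included at this height; Merging all regions: the 2 present regions are separate (no shared area or edge), so areas and boundary lengths simply add and each stays a separate island — 2 connected regions. Overall, the cross-section has 2 separate islands. The nearest boundary edge runs (9.00, 21.50)→(20.50, 21.50); distance from the point to it = 0.60 mm. The point is not inside any of the regions above, so it lies outside the cross-section (0.60 mm from the nearest boundary).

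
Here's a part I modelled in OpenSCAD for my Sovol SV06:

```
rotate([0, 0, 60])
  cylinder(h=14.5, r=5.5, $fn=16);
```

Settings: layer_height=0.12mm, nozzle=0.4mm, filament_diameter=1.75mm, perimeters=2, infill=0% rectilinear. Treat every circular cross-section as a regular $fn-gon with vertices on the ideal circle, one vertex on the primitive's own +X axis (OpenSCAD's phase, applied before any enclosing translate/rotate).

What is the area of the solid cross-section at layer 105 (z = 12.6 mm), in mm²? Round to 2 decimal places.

92.61 mm²

At z = 12.6 mm: the r=5.5 cylinder contributes a regular 16-gon of circumradius 5.5 (area = (16/2)·5.500²·sin(360°/16) = 92.61 mm²); (whole slice rotated 60° about Z — lengths, areas and connectivity unchanged). Overall, the cross-section is a single solid region. Net area = 92.61 mm².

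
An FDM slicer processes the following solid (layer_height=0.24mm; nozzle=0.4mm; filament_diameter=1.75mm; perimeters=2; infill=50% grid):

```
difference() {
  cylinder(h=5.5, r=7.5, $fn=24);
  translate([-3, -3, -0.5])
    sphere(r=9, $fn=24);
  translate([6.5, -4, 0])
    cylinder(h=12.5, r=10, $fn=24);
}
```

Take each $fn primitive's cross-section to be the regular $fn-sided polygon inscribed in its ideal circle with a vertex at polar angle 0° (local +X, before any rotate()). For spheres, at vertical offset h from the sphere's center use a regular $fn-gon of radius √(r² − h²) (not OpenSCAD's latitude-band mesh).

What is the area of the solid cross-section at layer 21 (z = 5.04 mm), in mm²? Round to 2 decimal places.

26.27 mm²

At z = 5.04 mm: the r=7.5 cylinder gives a regular 24-gon of circumradius 7.5 (constant along its height) (area = (24/2)·7.500²·sin(360°/24) = 174.70 mm²); the r=9 sphere at (-3, -3) slices to a regular 24-gon of circumradius 7.093 (√(r²−h²) with h=5.54 from center) (area = (24/2)·7.093²·sin(360°/24) = 156.25 mm²); the r=10 cylinder at (6.5, -4) gives a regular 24-gon of circumradius 10 (constant along its height) (area = (24/2)·10.000²·sin(360°/24) = 310.58 mm²); Taking the first minus the rest: starting from the r=7.5 cylinder (174.70 mm²), the r=9 sphere at (-3, -3) partially overlaps it — only the 104.53 mm² overlap (of its 156.25 mm²) is removed, clipping the outline; the r=10 cylinder at (6.5, -4) partially overlaps it — only the 43.91 mm² overlap (of its 310.58 mm²) is removed, clipping the outline — area = 26.27 mm². Overall, the cross-section is a single solid region. Net area = 26.27 mm².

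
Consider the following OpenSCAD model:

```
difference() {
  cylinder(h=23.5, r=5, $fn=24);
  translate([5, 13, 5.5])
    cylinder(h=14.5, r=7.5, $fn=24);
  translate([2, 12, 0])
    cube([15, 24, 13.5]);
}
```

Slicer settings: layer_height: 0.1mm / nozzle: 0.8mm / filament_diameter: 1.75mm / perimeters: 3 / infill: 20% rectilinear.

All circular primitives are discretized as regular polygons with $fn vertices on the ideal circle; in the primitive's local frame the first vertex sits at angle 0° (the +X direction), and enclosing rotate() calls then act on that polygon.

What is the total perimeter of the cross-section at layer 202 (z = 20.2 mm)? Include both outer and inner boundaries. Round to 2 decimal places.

31.33 mm

At z = 20.2 mm: the cylinder: section is a regular 24-gon, circumradius r=5 (perimeter = 2·24·5.000·sin(180°/24) = 31.33 mm); the cylinder at (5, 13) is absent (z outside [5.5, 20]); the cube at (2, 12) is absent (z outside [0, 13.5]); Subtracting the remaining from the first: none of the subtracted shapes is present at this height, so the r=5 cylinder is unchanged — boundary = 31.33 mm. Overall, the cross-section is a single solid region. Total boundary length (outer) = 31.33 mm.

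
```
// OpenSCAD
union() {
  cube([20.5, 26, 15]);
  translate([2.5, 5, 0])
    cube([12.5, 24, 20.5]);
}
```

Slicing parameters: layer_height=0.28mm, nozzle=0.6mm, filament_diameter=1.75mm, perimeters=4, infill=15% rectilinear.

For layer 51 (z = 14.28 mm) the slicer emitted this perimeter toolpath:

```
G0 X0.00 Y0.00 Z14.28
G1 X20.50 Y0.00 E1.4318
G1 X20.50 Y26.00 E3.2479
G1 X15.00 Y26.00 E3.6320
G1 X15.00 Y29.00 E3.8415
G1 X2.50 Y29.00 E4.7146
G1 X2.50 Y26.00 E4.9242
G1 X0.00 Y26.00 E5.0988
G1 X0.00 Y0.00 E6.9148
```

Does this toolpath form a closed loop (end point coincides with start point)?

yes

Start point (G0): (0.00, 0.00). End point (last G1): the path returns to the start — closed.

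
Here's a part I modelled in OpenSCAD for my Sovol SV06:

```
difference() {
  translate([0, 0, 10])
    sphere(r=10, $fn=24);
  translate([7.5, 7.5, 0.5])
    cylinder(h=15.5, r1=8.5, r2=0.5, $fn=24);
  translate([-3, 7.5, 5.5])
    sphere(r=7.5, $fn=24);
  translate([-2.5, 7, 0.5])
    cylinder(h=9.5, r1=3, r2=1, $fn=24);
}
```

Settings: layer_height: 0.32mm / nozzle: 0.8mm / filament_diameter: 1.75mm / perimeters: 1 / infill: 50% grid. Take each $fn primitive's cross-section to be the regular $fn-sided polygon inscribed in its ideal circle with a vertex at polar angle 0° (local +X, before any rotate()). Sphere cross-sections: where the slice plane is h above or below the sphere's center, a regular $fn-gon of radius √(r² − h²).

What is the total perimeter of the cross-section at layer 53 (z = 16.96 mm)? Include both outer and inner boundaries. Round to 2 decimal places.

44.99 mm

At z = 16.96 mm: the r=10 sphere contributes a regular 24-gon of circumradius √(10²−6.96²) = 7.180 (perimeter = 2·24·7.180·sin(180°/24) = 44.99 mm); the cone at (7.5, 7.5) is absent (z outside [0.5, 16]); the sphere at (-3, 7.5) is absent (|z−center|=11.460 > r=7.5); the cone at (-2.5, 7) is not intersected at this z (z outside [0.5, 10]); After the difference (first − rest): none of the subtracted shapes is present at this height, so the r=10 sphere is unchanged — boundary = 44.99 mm. Overall, the cross-section is a single solid region. Total boundary length (outer) = 44.99 mm.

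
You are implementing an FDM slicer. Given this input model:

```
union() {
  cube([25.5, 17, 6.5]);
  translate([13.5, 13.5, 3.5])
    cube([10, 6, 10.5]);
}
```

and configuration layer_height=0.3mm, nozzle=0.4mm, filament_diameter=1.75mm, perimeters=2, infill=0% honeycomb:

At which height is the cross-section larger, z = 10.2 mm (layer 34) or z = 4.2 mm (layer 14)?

Layer 34 (z = 10.2): the cube is not intersected at this z (z outside [0, 6.5]); the 10×6 cube at (13.5, 13.5) contributes its full rectangle (area 60.00 mm²); Taking the union: only the 10×6 cube at (13.5, 13.5) is present, so the union is just that shape — area = 60.00 mm². So its area = 60.00 mm². Layer 14 (z = 4.2): the 25.5×17 cube contributes its full rectangle (area 433.50 mm²); the cube at (13.5, 13.5) is present — its section is the full 10×6 rectangle (area 60.00 mm²); Combining (union): the regions partially overlap — summed areas 493.50 mm² minus the doubly-counted overlap 35.00 mm² gives 458.50 mm² — area = 458.50 mm². So its area = 458.50 mm². Layer 14 is larger (458.50 vs 60.00 mm²).

layer 14 (z = 4.2 mm)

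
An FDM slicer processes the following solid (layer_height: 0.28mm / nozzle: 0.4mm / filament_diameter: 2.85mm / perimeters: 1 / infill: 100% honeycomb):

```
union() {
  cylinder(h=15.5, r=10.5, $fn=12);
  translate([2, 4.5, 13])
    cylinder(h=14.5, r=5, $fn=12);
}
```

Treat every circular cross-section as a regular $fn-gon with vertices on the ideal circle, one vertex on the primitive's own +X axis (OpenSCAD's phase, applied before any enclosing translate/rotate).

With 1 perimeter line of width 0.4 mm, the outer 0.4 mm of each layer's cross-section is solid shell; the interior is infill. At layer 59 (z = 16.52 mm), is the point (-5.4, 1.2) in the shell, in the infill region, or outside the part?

outside

At z = 16.52 mm: the cylinder does not reach this height (z outside [0, 15.5]); the cylinder at (2, 4.5): section is a regular 12-gon, circumradius r=5; Merging all regions: only the r=5 cylinder at (2, 4.5) is present, so the union is just that shape — 1 connected region. Overall, the cross-section is a single solid region. The nearest boundary edge runs (-3.00, 4.50)→(-2.33, 2.00); distance from the point to it = 3.17 mm. The point is not inside any of the regions above, so it lies outside the cross-section (3.17 mm from the nearest boundary).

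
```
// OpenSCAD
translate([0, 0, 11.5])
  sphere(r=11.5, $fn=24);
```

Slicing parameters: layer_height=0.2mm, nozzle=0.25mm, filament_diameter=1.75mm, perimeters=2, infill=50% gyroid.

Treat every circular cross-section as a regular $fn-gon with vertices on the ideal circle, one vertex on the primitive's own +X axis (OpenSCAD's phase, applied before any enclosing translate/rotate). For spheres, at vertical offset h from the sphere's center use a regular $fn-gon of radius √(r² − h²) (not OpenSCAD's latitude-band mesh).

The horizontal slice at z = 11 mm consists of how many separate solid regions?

1

At z = 11 mm: the r=11.5 sphere slices to a regular 24-gon of circumradius 11.489 (√(r²−h²) with h=0.5 from center). The result has 1 disconnected region.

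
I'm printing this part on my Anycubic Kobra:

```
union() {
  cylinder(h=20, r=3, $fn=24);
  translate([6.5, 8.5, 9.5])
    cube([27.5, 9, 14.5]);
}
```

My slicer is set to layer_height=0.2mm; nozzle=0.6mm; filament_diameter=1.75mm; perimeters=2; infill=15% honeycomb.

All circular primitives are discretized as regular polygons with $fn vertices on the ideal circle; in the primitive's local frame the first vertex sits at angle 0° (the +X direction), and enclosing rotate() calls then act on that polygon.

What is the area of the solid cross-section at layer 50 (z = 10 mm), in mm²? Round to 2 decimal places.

275.45 mm²

At z = 10 mm: the cylinder: section is a regular 24-gon, circumradius r=3 (area = (24/2)·3.000²·sin(360°/24) = 27.95 mm²); the cube at (6.5, 8.5) (footprint 27.5×9) is included at this height (area 247.50 mm²); Merging all regions: the 2 present regions are separate (no shared area or edge), so areas and boundary lengths simply add and each stays a separate island — area = 275.45 mm². Overall, the cross-section has 2 separate islands. Net area = 275.45 mm².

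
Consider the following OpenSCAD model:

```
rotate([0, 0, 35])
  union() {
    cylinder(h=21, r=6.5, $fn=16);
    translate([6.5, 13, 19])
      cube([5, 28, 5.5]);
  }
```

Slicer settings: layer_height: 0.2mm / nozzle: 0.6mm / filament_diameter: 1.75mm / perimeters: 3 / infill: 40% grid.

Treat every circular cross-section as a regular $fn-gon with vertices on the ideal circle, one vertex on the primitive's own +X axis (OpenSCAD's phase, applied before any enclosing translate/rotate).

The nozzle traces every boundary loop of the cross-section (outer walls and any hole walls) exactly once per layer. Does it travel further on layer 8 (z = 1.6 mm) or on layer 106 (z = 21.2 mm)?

Layer 8 (z = 1.6): the r=6.5 cylinder gives a regular 16-gon of circumradius 6.5 (constant along its height) (perimeter = 2·16·6.500·sin(180°/16) = 40.58 mm); the cube at (6.5, 13) is absent (z outside [19, 24.5]); Merging all regions: only the r=6.5 cylinder is present, so the union is just that shape — boundary = 40.58 mm; (whole slice rotated 35° about Z — lengths, areas and connectivity unchanged). So its perimeter = 40.58 mm. Layer 106 (z = 21.2): the cylinder is absent (z outside [0, 21]); the 5×28 cube at (6.5, 13) contributes its full rectangle (perimeter 66.00 mm); Taking the union: only the 5×28 cube at (6.5, 13) is present, so the union is just that shape — boundary = 66.00 mm; (whole slice rotated 35° about Z — lengths, areas and connectivity unchanged). So its perimeter = 66.00 mm. Layer 106 is larger (66.00 vs 40.58 mm).

layer 106 (z = 21.2 mm)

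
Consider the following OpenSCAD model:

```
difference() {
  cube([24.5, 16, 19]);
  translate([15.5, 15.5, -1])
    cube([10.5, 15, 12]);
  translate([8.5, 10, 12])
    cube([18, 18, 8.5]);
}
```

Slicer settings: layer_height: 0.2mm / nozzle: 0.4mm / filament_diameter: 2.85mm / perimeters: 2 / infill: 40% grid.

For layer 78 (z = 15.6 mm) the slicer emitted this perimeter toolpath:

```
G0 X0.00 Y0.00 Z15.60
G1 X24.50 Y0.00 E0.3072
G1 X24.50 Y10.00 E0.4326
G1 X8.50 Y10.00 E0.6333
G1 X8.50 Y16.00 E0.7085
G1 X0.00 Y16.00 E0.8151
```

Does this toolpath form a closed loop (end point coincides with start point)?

Start point (G0): (0.00, 0.00). End point (last G1): the path does not return to the start — open.

no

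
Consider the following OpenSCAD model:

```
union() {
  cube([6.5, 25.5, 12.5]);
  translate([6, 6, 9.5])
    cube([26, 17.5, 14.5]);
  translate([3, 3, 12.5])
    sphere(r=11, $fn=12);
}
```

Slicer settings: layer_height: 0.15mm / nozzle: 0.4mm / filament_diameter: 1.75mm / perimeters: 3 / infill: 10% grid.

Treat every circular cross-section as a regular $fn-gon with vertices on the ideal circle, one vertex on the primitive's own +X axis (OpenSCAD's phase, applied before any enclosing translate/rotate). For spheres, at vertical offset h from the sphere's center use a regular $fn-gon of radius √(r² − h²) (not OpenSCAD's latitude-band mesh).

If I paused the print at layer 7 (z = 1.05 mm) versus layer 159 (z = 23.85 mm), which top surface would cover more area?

Layer 7 (z = 1.05): the 6.5×25.5 cube contributes its full rectangle (area 165.75 mm²); the cube at (6, 6) does not reach this height (z outside [9.5, 24]); the sphere at (3, 3) is absent (|z−center|=11.450 > r=11); Taking the union: only the 6.5×25.5 cube is present, so the union is just that shape — area = 165.75 mm². So its area = 165.75 mm². Layer 159 (z = 23.85): the cube is absent (z outside [0, 12.5]); the cube at (6, 6) is present — its section is the full 26×17.5 rectangle (area 455.00 mm²); the sphere at (3, 3) is absent (|z−center|=11.350 > r=11); Merging all regions: only the 26×17.5 cube at (6, 6) is present, so the union is just that shape — area = 455.00 mm². So its area = 455.00 mm². Layer 159 is larger (455.00 vs 165.75 mm²).

layer 159 (z = 23.85 mm)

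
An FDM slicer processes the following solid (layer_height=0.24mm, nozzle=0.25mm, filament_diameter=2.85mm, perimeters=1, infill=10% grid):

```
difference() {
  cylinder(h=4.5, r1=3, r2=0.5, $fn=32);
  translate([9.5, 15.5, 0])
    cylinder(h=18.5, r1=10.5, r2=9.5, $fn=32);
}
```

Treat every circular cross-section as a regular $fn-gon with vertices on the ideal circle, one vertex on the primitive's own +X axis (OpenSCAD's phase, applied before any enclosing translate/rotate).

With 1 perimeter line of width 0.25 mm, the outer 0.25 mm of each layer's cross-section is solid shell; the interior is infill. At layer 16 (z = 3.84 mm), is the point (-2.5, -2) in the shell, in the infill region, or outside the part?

At z = 3.84 mm: the cone: at t=0.853 of its height the radius interpolates to r₁+(r₂−r₁)t = 0.867, giving a regular 32-gon of that circumradius; the cone at (9.5, 15.5) contributes a regular 32-gon of circumradius 10.292 (interpolated between r1=10.5 and r2=9.5 at t=0.208); Taking the first minus the rest: starting from the cone, the cone at (9.5, 15.5) misses the remaining region (no effect) — 1 connected region. Overall, the cross-section is a single solid region. The nearest boundary edge runs (-0.61, -0.61)→(-0.72, -0.48); distance from the point to it = 2.34 mm. The point is not inside any of the regions above, so it lies outside the cross-section (2.34 mm from the nearest boundary).

outside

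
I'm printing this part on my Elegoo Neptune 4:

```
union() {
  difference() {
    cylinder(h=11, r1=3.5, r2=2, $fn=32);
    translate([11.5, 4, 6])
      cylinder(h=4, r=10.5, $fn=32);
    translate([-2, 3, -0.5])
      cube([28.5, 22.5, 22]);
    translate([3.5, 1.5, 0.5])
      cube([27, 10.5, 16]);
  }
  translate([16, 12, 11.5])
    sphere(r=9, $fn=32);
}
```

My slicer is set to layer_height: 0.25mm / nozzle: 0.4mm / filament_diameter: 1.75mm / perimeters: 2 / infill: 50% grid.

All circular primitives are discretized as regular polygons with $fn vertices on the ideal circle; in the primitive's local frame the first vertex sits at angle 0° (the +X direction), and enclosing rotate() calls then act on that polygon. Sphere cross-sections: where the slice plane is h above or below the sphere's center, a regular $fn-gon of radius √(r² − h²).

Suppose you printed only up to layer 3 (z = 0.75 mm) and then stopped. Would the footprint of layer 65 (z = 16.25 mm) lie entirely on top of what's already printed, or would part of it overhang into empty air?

Compare the two slices. At z = 0.75: the cone: at t=0.068 of its height the radius interpolates to r₁+(r₂−r₁)t = 3.398, giving a regular 32-gon of that circumradius (area = (32/2)·3.398²·sin(360°/32) = 36.04 mm²); the cylinder at (11.5, 4) is absent (z outside [6, 10]); the 28.5×22.5 cube at (-2, 3) contributes its full rectangle (area 641.25 mm²); the 27×10.5 cube at (3.5, 1.5) contributes its full rectangle (area 283.50 mm²); After the difference (first − rest): starting from the cone (36.04 mm²), the 28.5×22.5 cube at (-2, 3) partially overlaps it — only the 0.82 mm² overlap (of its 641.25 mm²) is removed, clipping the outline; the 27×10.5 cube at (3.5, 1.5) misses the remaining region (no effect) — area = 35.21 mm²; the sphere at (16, 12) is absent (|z−center|=10.750 > r=9); Taking the union: only the result so far is present, so the union is just that shape — area = 35.21 mm². At z = 16.25: the cone is absent (z outside [0, 11]); the cylinder at (11.5, 4) does not reach this height (z outside [6, 10]); the cube at (-2, 3) is present — its section is the full 28.5×22.5 rectangle (area 641.25 mm²); the cube at (3.5, 1.5) (footprint 27×10.5) is included at this height (area 283.50 mm²); After the difference (first − rest): the first operand is absent here, so nothing remains; the sphere at (16, 12): section is a regular 32-gon, circumradius = √(r²−h²) = √(9²−4.75²) = 7.644 (area = (32/2)·7.644²·sin(360°/32) = 182.41 mm²); Taking the union: only the r=9 sphere at (16, 12) is present, so the union is just that shape — area = 182.41 mm². Checking containment: at z = 16.25 the cross-section extends beyond the z = 0.75 cross-section by about 182.41 mm².

part overhangs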